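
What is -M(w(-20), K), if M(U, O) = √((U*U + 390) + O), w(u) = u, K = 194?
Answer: -2*√246 ≈ -31.369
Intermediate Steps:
M(U, O) = √(390 + O + U²) (M(U, O) = √((U² + 390) + O) = √((390 + U²) + O) = √(390 + O + U²))
-M(w(-20), K) = -√(390 + 194 + (-20)²) = -√(390 + 194 + 400) = -√984 = -2*√246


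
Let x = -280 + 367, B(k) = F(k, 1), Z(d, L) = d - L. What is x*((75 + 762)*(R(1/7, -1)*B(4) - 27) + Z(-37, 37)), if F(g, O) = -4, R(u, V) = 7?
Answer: -4011483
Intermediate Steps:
B(k) = -4
x = 87
x*((75 + 762)*(R(1/7, -1)*B(4) - 27) + Z(-37, 37)) = 87*((75 + 762)*(7*(-4) - 27) + (-37 - 1*37)) = 87*(837*(-28 - 27) + (-37 - 37)) = 87*(837*(-55) - 74) = 87*(-46035 - 74) = 87*(-46109) = -4011483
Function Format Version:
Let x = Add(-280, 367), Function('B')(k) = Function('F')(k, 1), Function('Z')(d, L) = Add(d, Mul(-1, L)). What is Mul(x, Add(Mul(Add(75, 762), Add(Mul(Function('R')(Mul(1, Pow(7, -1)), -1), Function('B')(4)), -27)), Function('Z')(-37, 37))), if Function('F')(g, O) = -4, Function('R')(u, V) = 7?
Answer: -4011483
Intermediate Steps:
Function('B')(k) = -4
x = 87
Mul(x, Add(Mul(Add(75, 762), Add(Mul(Function('R')(Mul(1, Pow(7, -1)), -1), Function('B')(4)), -27)), Function('Z')(-37, 37))) = Mul(87, Add(Mul(Add(75, 762), Add(Mul(7, -4), -27)), Add(-37, Mul(-1, 37)))) = Mul(87, Add(Mul(837, Add(-28, -27)), Add(-37, -37))) = Mul(87, Add(Mul(837, -55), -74)) = Mul(87, Add(-46035, -74)) = Mul(87, -46109) = -4011483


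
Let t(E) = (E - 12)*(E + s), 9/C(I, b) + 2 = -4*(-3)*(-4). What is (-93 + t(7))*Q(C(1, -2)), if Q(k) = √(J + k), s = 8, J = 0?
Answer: -252*I*√2/5 ≈ -71.276*I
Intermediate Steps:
C(I, b) = -9/50 (C(I, b) = 9/(-2 - 4*(-3)*(-4)) = 9/(-2 + 12*(-4)) = 9/(-2 - 48) = 9/(-50) = 9*(-1/50) = -9/50)
Q(k) = √k (Q(k) = √(0 + k) = √k)
t(E) = (-12 + E)*(8 + E) (t(E) = (E - 12)*(E + 8) = (-12 + E)*(8 + E))
(-93 + t(7))*Q(C(1, -2)) = (-93 + (-96 + 7² - 4*7))*√(-9/50) = (-93 + (-96 + 49 - 28))*(3*I*√2/10) = (-93 - 75)*(3*I*√2/10) = -252*I*√2/5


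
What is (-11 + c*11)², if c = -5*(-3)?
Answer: 23716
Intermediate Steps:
c = 15
(-11 + c*11)² = (-11 + 15*11)² = (-11 + 165)² = 154² = 23716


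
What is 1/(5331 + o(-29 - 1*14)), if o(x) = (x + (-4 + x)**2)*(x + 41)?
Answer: 1/999 ≈ 0.0010010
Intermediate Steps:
o(x) = (41 + x)*(x + (-4 + x)**2) (o(x) = (x + (-4 + x)**2)*(41 + x) = (41 + x)*(x + (-4 + x)**2))
1/(5331 + o(-29 - 1*14)) = 1/(5331 + (656 + (-29 - 1*14)**3 - 271*(-29 - 1*14) + 34*(-29 - 1*14)**2)) = 1/(5331 + (656 + (-29 - 14)**3 - 271*(-29 - 14) + 34*(-29 - 14)**2)) = 1/(5331 + (656 + (-43)**3 - 271*(-43) + 34*(-43)**2)) = 1/(5331 + (656 - 79507 + 11653 + 34*1849)) = 1/(5331 + (656 - 79507 + 11653 + 62866)) = 1/(5331 - 4332) = 1/999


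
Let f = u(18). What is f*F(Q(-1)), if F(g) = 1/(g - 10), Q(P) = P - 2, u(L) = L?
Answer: -18/13 ≈ -1.3846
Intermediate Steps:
Q(P) = -2 + P
F(g) = 1/(-10 + g)
f = 18
f*F(Q(-1)) = 18/(-10 + (-2 - 1)) = 18/(-10 - 3) = 18/(-13) = 18*(-1/13) = -18/13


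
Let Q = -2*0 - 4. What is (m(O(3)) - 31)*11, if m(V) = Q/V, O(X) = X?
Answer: -1067/3 ≈ -355.67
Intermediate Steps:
Q = -4 (Q = 0 - 4 = -4)
m(V) = -4/V
(m(O(3)) - 31)*11 = (-4/3 - 31)*11 = -97/3*11 = -1067/3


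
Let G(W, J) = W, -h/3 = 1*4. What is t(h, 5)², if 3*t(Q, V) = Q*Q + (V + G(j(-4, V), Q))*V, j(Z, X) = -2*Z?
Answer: 43681/9 ≈ 4853.4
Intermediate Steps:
h = -12 (h = -3*4 = -12)
t(Q, V) = Q²/3 + V*(8 + V)/3 (t(Q, V) = (Q*Q + (V - 2*(-4))*V)/3 = (Q² + (V + 8)*V)/3 = (Q² + (8 + V)*V)/3 = (Q² + V*(8 + V))/3 = Q²/3 + V*(8 + V)/3)
t(h, 5)² = ((⅓)*(-12)² + (⅓)*5² + (8/3)*5)² = ((⅓)*144 + (⅓)*25 + 40/3)² = (48 + 25/3 + 40/3)² = (209/3)² = 43681/9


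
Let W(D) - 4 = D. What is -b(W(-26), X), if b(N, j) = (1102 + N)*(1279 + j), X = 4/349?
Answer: -482085000/349 ≈ -1.3813e+6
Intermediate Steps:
W(D) = 4 + D
X = 4/349 (X = 4*(1/349) = 4/349 ≈ 0.011461)
-b(W(-26), X) = -(1409458 + 1102*(4/349) + 1279*(4 - 26) + (4 - 26)*(4/349)) = -(1409458 + 4408/349 + 1279*(-22) - 22*4/349) = -(1409458 + 4408/349 - 28138 - 88/349) = -1*482085000/349 = -482085000/349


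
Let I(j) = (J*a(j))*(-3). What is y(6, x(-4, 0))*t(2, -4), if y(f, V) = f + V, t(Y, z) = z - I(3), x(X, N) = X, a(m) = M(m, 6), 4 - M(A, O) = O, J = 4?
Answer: -56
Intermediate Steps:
M(A, O) = 4 - O
a(m) = -2 (a(m) = 4 - 1*6 = 4 - 6 = -2)
I(j) = 24 (I(j) = (4*(-2))*(-3) = -8*(-3) = 24)
t(Y, z) = -24 + z (t(Y, z) = z - 1*24 = z - 24 = -24 + z)
y(f, V) = V + f
y(6, x(-4, 0))*t(2, -4) = (-4 + 6)*(-24 - 4) = 2*(-28) = -56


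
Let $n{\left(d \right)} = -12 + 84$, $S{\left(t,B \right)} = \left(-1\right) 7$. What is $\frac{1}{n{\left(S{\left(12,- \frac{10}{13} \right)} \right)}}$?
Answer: $\frac{1}{72} \approx 0.013889$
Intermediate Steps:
$S{\left(t,B \right)} = -7$
$n{\left(d \right)} = 72$
$\frac{1}{n{\left(S{\left(12,- \frac{10}{13} \right)} \right)}} = \frac{1}{72}$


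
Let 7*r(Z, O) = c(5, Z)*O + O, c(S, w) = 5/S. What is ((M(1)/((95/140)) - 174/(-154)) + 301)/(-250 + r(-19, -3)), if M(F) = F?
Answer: -111043/91751 ≈ -1.2103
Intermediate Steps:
r(Z, O) = 2*O/7 (r(Z, O) = ((5/5)*O + O)/7 = ((5*(⅕))*O + O)/7 = (1*O + O)/7 = (O + O)/7 = (2*O)/7 = 2*O/7)
((M(1)/((95/140)) - 174/(-154)) + 301)/(-250 + r(-19, -3)) = ((1/(95/140) - 174/(-154)) + 301)/(-250 + (2/7)*(-3)) = ((1/(95*(1/140)) - 174*(-1/154)) + 301)/(-250 - 6/7) = ((1/(19/28) + 87/77) + 301)/(-1756/7) = ((1*(28/19) + 87/77) + 301)*(-7/1756) = ((28/19 + 87/77) + 301)*(-7/1756) = (3809/1463 + 301)*(-7/1756) = (444172/1463)*(-7/1756) = -111043/91751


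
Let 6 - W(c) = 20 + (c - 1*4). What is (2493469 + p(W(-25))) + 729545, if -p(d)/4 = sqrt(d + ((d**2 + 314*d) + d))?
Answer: 3223014 - 4*sqrt(4965) ≈ 3.2227e+6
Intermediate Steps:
W(c) = -10 - c (W(c) = 6 - (20 + (c - 1*4)) = 6 - (20 + (c - 4)) = 6 - (20 + (-4 + c)) = 6 - (16 + c) = 6 + (-16 - c) = -10 - c)
p(d) = -4*sqrt(d**2 + 316*d) (p(d) = -4*sqrt(d + ((d**2 + 314*d) + d)) = -4*sqrt(d + (d**2 + 315*d)) = -4*sqrt(d**2 + 316*d))
(2493469 + p(W(-25))) + 729545 = (2493469 - 4*sqrt(-10 - 1*(-25))*sqrt(316 + (-10 - 1*(-25)))) + 729545 = (2493469 - 4*sqrt(-10 + 25)*sqrt(316 + (-10 + 25))) + 729545 = (2493469 - 4*sqrt(15)*sqrt(316 + 15)) + 729545 = (2493469 - 4*sqrt(4965)) + 729545 = 3223014 - 4*sqrt(4965)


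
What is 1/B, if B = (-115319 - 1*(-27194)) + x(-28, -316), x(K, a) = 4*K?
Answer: -1/88237 ≈ -1.1333e-5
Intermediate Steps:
B = -88237 (B = (-115319 - 1*(-27194)) + 4*(-28) = (-115319 + 27194) - 112 = -88125 - 112 = -88237)
1/B = 1/(-88237) = -1/88237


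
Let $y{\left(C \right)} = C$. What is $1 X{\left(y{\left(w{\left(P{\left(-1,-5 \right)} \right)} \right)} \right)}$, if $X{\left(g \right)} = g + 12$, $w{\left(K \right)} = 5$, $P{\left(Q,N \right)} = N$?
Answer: $17$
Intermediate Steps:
$X{\left(g \right)} = 12 + g$
$1 X{\left(y{\left(w{\left(P{\left(-1,-5 \right)} \right)} \right)} \right)} = 1 \left(12 + 5\right) = 1 \cdot 17 = 17$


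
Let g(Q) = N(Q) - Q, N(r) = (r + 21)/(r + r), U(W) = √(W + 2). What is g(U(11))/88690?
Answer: 1/177380 - √13/461188 ≈ -2.1803e-6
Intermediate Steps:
U(W) = √(2 + W)
N(r) = (21 + r)/(2*r) (N(r) = (21 + r)/((2*r)) = (21 + r)*(1/(2*r)) = (21 + r)/(2*r))
g(Q) = -Q + (21 + Q)/(2*Q) (g(Q) = (21 + Q)/(2*Q) - Q = -Q + (21 + Q)/(2*Q))
g(U(11))/88690 = (½ - √(2 + 11) + 21/(2*(√(2 + 11))))/88690 = (½ - √13 + 21/(2*(√13)))*(1/88690) = (½ - √13 + 21*(√13/13)/2)*(1/88690) = (½ - √13 + 21*√13/26)*(1/88690) = (½ - 5*√13/26)*(1/88690) = 1/177380 - √13/461188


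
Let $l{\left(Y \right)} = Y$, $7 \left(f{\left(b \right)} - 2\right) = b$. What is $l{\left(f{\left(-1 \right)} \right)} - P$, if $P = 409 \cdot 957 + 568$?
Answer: $- \frac{2743854}{7} \approx -3.9198 \cdot 10^{5}$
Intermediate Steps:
$f{\left(b \right)} = 2 + \frac{b}{7}$
$P = 391981$ ($P = 391413 + 568 = 391981$)
$l{\left(f{\left(-1 \right)} \right)} - P = \left(2 + \frac{1}{7} \left(-1\right)\right) - 391981 = \left(2 - \frac{1}{7}\right) - 391981 = \frac{13}{7} - 391981 = - \frac{2743854}{7}$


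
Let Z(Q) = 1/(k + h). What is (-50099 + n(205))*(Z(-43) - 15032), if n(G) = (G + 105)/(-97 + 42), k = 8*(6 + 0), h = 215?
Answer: 2178928630665/2893 ≈ 7.5317e+8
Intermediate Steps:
k = 48 (k = 8*6 = 48)
n(G) = -21/11 - G/55 (n(G) = (105 + G)/(-55) = (105 + G)*(-1/55) = -21/11 - G/55)
Z(Q) = 1/263 (Z(Q) = 1/(48 + 215) = 1/263)
(-50099 + n(205))*(Z(-43) - 15032) = (-50099 + (-21/11 - 1/55*205))*(1/263 - 15032) = (-50099 + (-21/11 - 41/11))*(-3953415/263) = (-50099 - 62/11)*(-3953415/263) = -551151/11*(-3953415/263) = 2178928630665/2893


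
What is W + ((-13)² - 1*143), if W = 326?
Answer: 352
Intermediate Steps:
W + ((-13)² - 1*143) = 326 + ((-13)² - 1*143) = 326 + (169 - 143) = 326 + 26 = 352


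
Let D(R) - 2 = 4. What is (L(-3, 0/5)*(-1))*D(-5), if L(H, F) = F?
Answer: 0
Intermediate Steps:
D(R) = 6 (D(R) = 2 + 4 = 6)
(L(-3, 0/5)*(-1))*D(-5) = ((0/5)*(-1))*6 = ((0*(⅕))*(-1))*6 = (0*(-1))*6 = 0*6 = 0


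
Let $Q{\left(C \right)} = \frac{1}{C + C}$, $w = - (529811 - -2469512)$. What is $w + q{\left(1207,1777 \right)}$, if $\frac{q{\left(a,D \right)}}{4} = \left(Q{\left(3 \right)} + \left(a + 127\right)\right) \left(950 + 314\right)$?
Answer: $\frac{11238671}{3} \approx 3.7462 \cdot 10^{6}$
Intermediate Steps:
$w = -2999323$ ($w = - (529811 + 2469512) = \left(-1\right) 2999323 = -2999323$)
$Q{\left(C \right)} = \frac{1}{2 C}$
$q{\left(a,D \right)} = \frac{1928864}{3} + 5056 a$ ($q{\left(a,D \right)} = 4 \left(\frac{1}{2 \cdot 3} + \left(a + 127\right)\right) \left(950 + 314\right) = 4 \left(\frac{1}{2} \cdot \frac{1}{3} + \left(127 + a\right)\right) 1264 = 4 \left(\frac{1}{6} + \left(127 + a\right)\right) 1264 = 4 \left(\frac{763}{6} + a\right) 1264 = 4 \left(\frac{482216}{3} + 1264 a\right) = \frac{1928864}{3} + 5056 a$)
$w + q{\left(1207,1777 \right)} = -2999323 + \left(\frac{1928864}{3} + 5056 \cdot 1207\right) = -2999323 + \left(\frac{1928864}{3} + 6102592\right) = -2999323 + \frac{20236640}{3} = \frac{11238671}{3}$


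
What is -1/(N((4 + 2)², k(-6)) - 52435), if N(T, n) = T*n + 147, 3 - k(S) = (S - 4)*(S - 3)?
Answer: 1/55420 ≈ 1.8044e-5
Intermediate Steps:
k(S) = 3 - (-4 + S)*(-3 + S) (k(S) = 3 - (S - 4)*(S - 3) = 3 - (-4 + S)*(-3 + S))
N(T, n) = 147 + T*n
-1/(N((4 + 2)², k(-6)) - 52435) = -1/((147 + (4 + 2)²*(-9 - 1*(-6)² + 7*(-6))) - 52435) = -1/((147 + 6²*(-9 - 1*36 - 42)) - 52435) = -1/((147 + 36*(-9 - 36 - 42)) - 52435) = -1/((147 + 36*(-87)) - 52435) = -1/((147 - 3132) - 52435) = -1/(-2985 - 52435) = -1/(-55420) = -1*(-1/55420) = 1/55420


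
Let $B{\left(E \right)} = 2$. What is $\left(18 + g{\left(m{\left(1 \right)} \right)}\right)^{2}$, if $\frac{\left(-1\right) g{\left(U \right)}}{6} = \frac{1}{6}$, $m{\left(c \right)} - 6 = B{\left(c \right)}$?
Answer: $289$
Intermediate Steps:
$m{\left(c \right)} = 8$ ($m{\left(c \right)} = 6 + 2 = 8$)
$g{\left(U \right)} = -1$ ($g{\left(U \right)} = - \frac{6}{6} = \left(-6\right) \frac{1}{6} = -1$)
$\left(18 + g{\left(m{\left(1 \right)} \right)}\right)^{2} = \left(18 - 1\right)^{2} = 17^{2} = 289$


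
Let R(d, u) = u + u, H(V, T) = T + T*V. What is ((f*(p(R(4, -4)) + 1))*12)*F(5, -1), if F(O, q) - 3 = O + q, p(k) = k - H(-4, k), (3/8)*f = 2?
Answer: -13888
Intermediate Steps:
f = 16/3 (f = (8/3)*2 = 16/3 ≈ 5.3333)
R(d, u) = 2*u
p(k) = 4*k (p(k) = k - k*(1 - 4) = k - k*(-3) = k - (-3)*k = k + 3*k = 4*k)
F(O, q) = 3 + O + q (F(O, q) = 3 + (O + q) = 3 + O + q)
((f*(p(R(4, -4)) + 1))*12)*F(5, -1) = ((16*(4*(2*(-4)) + 1)/3)*12)*(3 + 5 - 1) = ((16*(4*(-8) + 1)/3)*12)*7 = ((16*(-32 + 1)/3)*12)*7 = (((16/3)*(-31))*12)*7 = -496/3*12*7 = -1984*7 = -13888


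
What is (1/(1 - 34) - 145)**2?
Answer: 22905796/1089 ≈ 21034.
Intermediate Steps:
(1/(1 - 34) - 145)**2 = (1/(-33) - 145)**2 = (-1/33 - 145)**2 = (-4786/33)**2 = 22905796/1089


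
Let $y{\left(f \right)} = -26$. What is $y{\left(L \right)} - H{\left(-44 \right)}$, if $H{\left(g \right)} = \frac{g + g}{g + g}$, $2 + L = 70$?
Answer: $-27$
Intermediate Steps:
$L = 68$ ($L = -2 + 70 = 68$)
$H{\left(g \right)} = 1$ ($H{\left(g \right)} = \frac{2 g}{2 g} = 2 g \frac{1}{2 g} = 1$)
$y{\left(L \right)} - H{\left(-44 \right)} = -26 - 1 = -27$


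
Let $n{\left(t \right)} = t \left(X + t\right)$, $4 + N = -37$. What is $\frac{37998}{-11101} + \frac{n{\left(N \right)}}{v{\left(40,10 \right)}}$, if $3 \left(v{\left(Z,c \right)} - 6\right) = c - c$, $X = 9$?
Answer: $\frac{7168262}{33303} \approx 215.24$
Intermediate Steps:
$N = -41$ ($N = -4 - 37 = -41$)
$v{\left(Z,c \right)} = 6$ ($v{\left(Z,c \right)} = 6 + \frac{c - c}{3} = 6 + \frac{1}{3} \cdot 0 = 6 + 0 = 6$)
$n{\left(t \right)} = t \left(9 + t\right)$
$\frac{37998}{-11101} + \frac{n{\left(N \right)}}{v{\left(40,10 \right)}} = \frac{37998}{-11101} + \frac{\left(-41\right) \left(9 - 41\right)}{6} = 37998 \left(- \frac{1}{11101}\right) + \left(-41\right) \left(-32\right) \frac{1}{6} = - \frac{37998}{11101} + 1312 \cdot \frac{1}{6} = - \frac{37998}{11101} + \frac{656}{3} = \frac{7168262}{33303}$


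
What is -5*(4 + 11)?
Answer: -75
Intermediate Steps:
-5*(4 + 11) = -5*15 = -75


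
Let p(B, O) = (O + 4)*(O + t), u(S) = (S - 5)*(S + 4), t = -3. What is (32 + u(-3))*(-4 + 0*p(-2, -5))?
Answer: -96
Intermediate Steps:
u(S) = (-5 + S)*(4 + S)
p(B, O) = (-3 + O)*(4 + O) (p(B, O) = (O + 4)*(O - 3) = (4 + O)*(-3 + O) = (-3 + O)*(4 + O))
(32 + u(-3))*(-4 + 0*p(-2, -5)) = (32 + (-20 + (-3)² - 1*(-3)))*(-4 + 0*(-12 - 5 + (-5)²)) = (32 + (-20 + 9 + 3))*(-4 + 0*(-12 - 5 + 25)) = (32 - 8)*(-4 + 0*8) = 24*(-4 + 0) = 24*(-4) = -96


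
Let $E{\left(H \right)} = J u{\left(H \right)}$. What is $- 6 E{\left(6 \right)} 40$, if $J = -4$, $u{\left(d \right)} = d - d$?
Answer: $0$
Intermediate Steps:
$u{\left(d \right)} = 0$
$E{\left(H \right)} = 0$ ($E{\left(H \right)} = \left(-4\right) 0 = 0$)
$- 6 E{\left(6 \right)} 40 = \left(-6\right) 0 \cdot 40 = 0 \cdot 40 = 0$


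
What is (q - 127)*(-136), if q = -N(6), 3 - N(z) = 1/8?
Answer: 17663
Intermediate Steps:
N(z) = 23/8 (N(z) = 3 - 1/8 = 3 - 1*⅛ = 3 - ⅛ = 23/8)
q = -23/8 (q = -1*23/8 = -23/8 ≈ -2.8750)
(q - 127)*(-136) = (-23/8 - 127)*(-136) = -1039/8*(-136) = 17663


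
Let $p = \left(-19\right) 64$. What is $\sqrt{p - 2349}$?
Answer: $i \sqrt{3565} \approx 59.708 i$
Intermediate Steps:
$p = -1216$
$\sqrt{p - 2349} = \sqrt{-1216 - 2349} = \sqrt{-3565} = i \sqrt{3565}$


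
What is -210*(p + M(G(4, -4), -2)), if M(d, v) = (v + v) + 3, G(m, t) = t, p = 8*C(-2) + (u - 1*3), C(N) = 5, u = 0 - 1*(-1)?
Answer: -7770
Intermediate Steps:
u = 1 (u = 0 + 1 = 1)
p = 38 (p = 8*5 + (1 - 1*3) = 40 + (1 - 3) = 40 - 2 = 38)
M(d, v) = 3 + 2*v (M(d, v) = 2*v + 3 = 3 + 2*v)
-210*(p + M(G(4, -4), -2)) = -210*(38 + (3 + 2*(-2))) = -210*(38 + (3 - 4)) = -210*(38 - 1) = -210*37 = -7770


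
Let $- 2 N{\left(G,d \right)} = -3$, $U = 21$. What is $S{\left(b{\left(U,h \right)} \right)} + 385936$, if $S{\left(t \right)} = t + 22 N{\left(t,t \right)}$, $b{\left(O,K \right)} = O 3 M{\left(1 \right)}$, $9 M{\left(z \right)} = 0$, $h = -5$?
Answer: $385969$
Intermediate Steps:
$M{\left(z \right)} = 0$ ($M{\left(z \right)} = \frac{1}{9} \cdot 0 = 0$)
$N{\left(G,d \right)} = \frac{3}{2}$ ($N{\left(G,d \right)} = \left(- \frac{1}{2}\right) \left(-3\right) = \frac{3}{2}$)
$b{\left(O,K \right)} = 0$ ($b{\left(O,K \right)} = O 3 \cdot 0 = 3 O 0 = 0$)
$S{\left(t \right)} = 33 + t$ ($S{\left(t \right)} = t + 22 \cdot \frac{3}{2} = t + 33 = 33 + t$)
$S{\left(b{\left(U,h \right)} \right)} + 385936 = \left(33 + 0\right) + 385936 = 33 + 385936 = 385969$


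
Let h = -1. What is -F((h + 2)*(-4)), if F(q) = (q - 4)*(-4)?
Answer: -32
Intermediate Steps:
F(q) = 16 - 4*q (F(q) = (-4 + q)*(-4) = 16 - 4*q)
-F((h + 2)*(-4)) = -(16 - 4*(-1 + 2)*(-4)) = -(16 - 4*(-4)) = -(16 + 16) = -1*32 = -32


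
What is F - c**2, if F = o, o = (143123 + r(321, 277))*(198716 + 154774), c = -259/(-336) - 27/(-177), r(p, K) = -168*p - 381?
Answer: 251793816539194415/8020224 ≈ 3.1395e+10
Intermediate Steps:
r(p, K) = -381 - 168*p
c = 2615/2832 (c = -259*(-1/336) - 27*(-1/177) = 37/48 + 9/59 = 2615/2832 ≈ 0.92338)
o = 31394860860 (o = (143123 + (-381 - 168*321))*(198716 + 154774) = (143123 + (-381 - 53928))*353490 = (143123 - 54309)*353490 = 88814*353490 = 31394860860)
F = 31394860860
F - c**2 = 31394860860 - (2615/2832)**2 = 31394860860 - 1*6838225/8020224 = 31394860860 - 6838225/8020224 = 251793816539194415/8020224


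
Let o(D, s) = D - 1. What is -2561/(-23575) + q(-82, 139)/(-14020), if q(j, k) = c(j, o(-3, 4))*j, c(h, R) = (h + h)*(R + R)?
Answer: 128609901/16526075 ≈ 7.7822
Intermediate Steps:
o(D, s) = -1 + D
c(h, R) = 4*R*h (c(h, R) = (2*h)*(2*R) = 4*R*h)
q(j, k) = -16*j² (q(j, k) = (4*(-1 - 3)*j)*j = (4*(-4)*j)*j = (-16*j)*j = -16*j²)
-2561/(-23575) + q(-82, 139)/(-14020) = -2561/(-23575) - 16*(-82)²/(-14020) = -2561*(-1/23575) - 16*6724*(-1/14020) = 2561/23575 - 107584*(-1/14020) = 2561/23575 + 26896/3505 = 128609901/16526075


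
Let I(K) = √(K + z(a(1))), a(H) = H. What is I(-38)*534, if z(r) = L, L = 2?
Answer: 3204*I ≈ 3204.0*I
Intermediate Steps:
z(r) = 2
I(K) = √(2 + K) (I(K) = √(K + 2) = √(2 + K))
I(-38)*534 = √(2 - 38)*534 = √(-36)*534 = (6*I)*534 = 3204*I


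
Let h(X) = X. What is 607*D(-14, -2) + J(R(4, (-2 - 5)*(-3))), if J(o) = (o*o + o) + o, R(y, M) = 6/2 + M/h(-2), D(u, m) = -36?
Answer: -87243/4 ≈ -21811.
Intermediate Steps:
R(y, M) = 3 - M/2 (R(y, M) = 6/2 + M/(-2) = 6*(½) + M*(-½) = 3 - M/2)
J(o) = o² + 2*o (J(o) = (o² + o) + o = (o + o²) + o = o² + 2*o)
607*D(-14, -2) + J(R(4, (-2 - 5)*(-3))) = 607*(-36) + (3 - (-2 - 5)*(-3)/2)*(2 + (3 - (-2 - 5)*(-3)/2)) = -21852 + (3 - (-7)*(-3)/2)*(2 + (3 - (-7)*(-3)/2)) = -21852 + (3 - ½*21)*(2 + (3 - ½*21)) = -21852 + (3 - 21/2)*(2 + (3 - 21/2)) = -21852 - 15*(2 - 15/2)/2 = -21852 - 15/2*(-11/2) = -21852 + 165/4 = -87243/4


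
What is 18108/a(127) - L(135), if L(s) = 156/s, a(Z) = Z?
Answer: 808256/5715 ≈ 141.43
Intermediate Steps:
18108/a(127) - L(135) = 18108/127 - 156/135 = 18108*(1/127) - 156/135 = 18108/127 - 1*52/45 = 18108/127 - 52/45 = 808256/5715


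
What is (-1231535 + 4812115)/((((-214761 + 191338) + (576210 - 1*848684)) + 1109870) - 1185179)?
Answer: -1790290/185603 ≈ -9.6458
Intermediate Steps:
(-1231535 + 4812115)/((((-214761 + 191338) + (576210 - 1*848684)) + 1109870) - 1185179) = 3580580/(((-23423 + (576210 - 848684)) + 1109870) - 1185179) = 3580580/(((-23423 - 272474) + 1109870) - 1185179) = 3580580/((-295897 + 1109870) - 1185179) = 3580580/(813973 - 1185179) = 3580580/(-371206) = 3580580*(-1/371206) = -1790290/185603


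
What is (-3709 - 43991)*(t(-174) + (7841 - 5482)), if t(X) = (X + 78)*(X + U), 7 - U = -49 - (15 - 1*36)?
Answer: -749033100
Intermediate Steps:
U = 35 (U = 7 - (-49 - (15 - 1*36)) = 7 - (-49 - (15 - 36)) = 7 - (-49 - 1*(-21)) = 7 - (-49 + 21) = 7 - 1*(-28) = 7 + 28 = 35)
t(X) = (35 + X)*(78 + X) (t(X) = (X + 78)*(X + 35) = (78 + X)*(35 + X) = (35 + X)*(78 + X))
(-3709 - 43991)*(t(-174) + (7841 - 5482)) = (-3709 - 43991)*((2730 + (-174)**2 + 113*(-174)) + (7841 - 5482)) = -47700*((2730 + 30276 - 19662) + 2359) = -47700*(13344 + 2359) = -47700*15703 = -749033100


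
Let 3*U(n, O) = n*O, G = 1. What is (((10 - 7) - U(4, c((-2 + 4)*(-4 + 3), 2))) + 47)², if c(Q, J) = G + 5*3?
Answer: 7396/9 ≈ 821.78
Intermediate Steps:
c(Q, J) = 16 (c(Q, J) = 1 + 5*3 = 1 + 15 = 16)
U(n, O) = O*n/3 (U(n, O) = (n*O)/3 = (O*n)/3 = O*n/3)
(((10 - 7) - U(4, c((-2 + 4)*(-4 + 3), 2))) + 47)² = (((10 - 7) - 16*4/3) + 47)² = ((3 - 1*64/3) + 47)² = ((3 - 64/3) + 47)² = (-55/3 + 47)² = (86/3)² = 7396/9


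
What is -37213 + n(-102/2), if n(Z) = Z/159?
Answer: -1972306/53 ≈ -37213.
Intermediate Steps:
n(Z) = Z/159 (n(Z) = Z*(1/159) = Z/159)
-37213 + n(-102/2) = -37213 + (-102/2)/159 = -37213 + (-102*½)/159 = -37213 + (1/159)*(-51) = -37213 - 17/53 = -1972306/53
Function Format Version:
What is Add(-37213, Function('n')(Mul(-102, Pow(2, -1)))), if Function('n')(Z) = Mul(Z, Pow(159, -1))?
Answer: Rational(-1972306, 53) ≈ -37213.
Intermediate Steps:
Function('n')(Z) = Mul(Rational(1, 159), Z) (Function('n')(Z) = Mul(Z, Rational(1, 159)) = Mul(Rational(1, 159), Z))
Add(-37213, Function('n')(Mul(-102, Pow(2, -1)))) = Add(-37213, Mul(Rational(1, 159), Mul(-102, Pow(2, -1)))) = Add(-37213, Mul(Rational(1, 159), Mul(-102, Rational(1, 2)))) = Add(-37213, Mul(Rational(1, 159), -51)) = Add(-37213, Rational(-17, 53)) = Rational(-1972306, 53)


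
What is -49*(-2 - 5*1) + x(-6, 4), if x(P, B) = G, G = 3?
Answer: 346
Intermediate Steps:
x(P, B) = 3
-49*(-2 - 5*1) + x(-6, 4) = -49*(-2 - 5*1) + 3 = -49*(-2 - 5) + 3 = -49*(-7) + 3 = 343 + 3 = 346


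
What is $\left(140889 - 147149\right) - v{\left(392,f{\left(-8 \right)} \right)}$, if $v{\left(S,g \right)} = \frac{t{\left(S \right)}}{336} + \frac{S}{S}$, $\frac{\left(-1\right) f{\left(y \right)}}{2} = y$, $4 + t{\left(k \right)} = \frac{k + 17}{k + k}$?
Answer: $- \frac{549764979}{87808} \approx -6261.0$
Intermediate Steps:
$t{\left(k \right)} = -4 + \frac{17 + k}{2 k}$ ($t{\left(k \right)} = -4 + \frac{k + 17}{k + k} = -4 + \frac{17 + k}{2 k}$)
$f{\left(y \right)} = - 2 y$
$v{\left(S,g \right)} = 1 + \frac{17 - 7 S}{672 S}$ ($v{\left(S,g \right)} = \frac{\frac{1}{2} \frac{1}{S} \left(17 - 7 S\right)}{336} + \frac{S}{S} = \frac{17 - 7 S}{2 S} \frac{1}{336} + 1 = \frac{17 - 7 S}{672 S} + 1 = 1 + \frac{17 - 7 S}{672 S}$)
$\left(140889 - 147149\right) - v{\left(392,f{\left(-8 \right)} \right)} = \left(140889 - 147149\right) - \frac{17 + 665 \cdot 392}{672 \cdot 392} = -6260 - \frac{1}{672} \cdot \frac{1}{392} \left(17 + 260680\right) = -6260 - \frac{1}{672} \cdot \frac{1}{392} \cdot 260697 = -6260 - \frac{86899}{87808} = - \frac{549764979}{87808}$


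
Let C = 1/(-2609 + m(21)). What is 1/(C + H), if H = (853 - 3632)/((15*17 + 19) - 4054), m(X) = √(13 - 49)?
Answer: 1458506082060/1071713038213 + 1749600*I/1071713038213 ≈ 1.3609 + 1.6325e-6*I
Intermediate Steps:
m(X) = 6*I (m(X) = √(-36) = 6*I)
H = 397/540 (H = -2779/((255 + 19) - 4054) = -2779/(274 - 4054) = -2779/(-3780) = -2779*(-1/3780) = 397/540 ≈ 0.73519)
C = (-2609 - 6*I)/6806917 (C = 1/(-2609 + 6*I) = (-2609 - 6*I)/6806917 ≈ -0.00038329 - 8.8146e-7*I)
1/(C + H) = 1/((-2609/6806917 - 6*I/6806917) + 397/540) = 1/(2700937189/3675735180 - 6*I/6806917) = 1984896997200*(2700937189/3675735180 + 6*I/6806917)/1071713038213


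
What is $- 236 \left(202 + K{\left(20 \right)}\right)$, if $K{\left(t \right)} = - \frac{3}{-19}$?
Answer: $- \frac{906476}{19} \approx -47709.0$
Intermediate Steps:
$K{\left(t \right)} = \frac{3}{19}$ ($K{\left(t \right)} = \left(-3\right) \left(- \frac{1}{19}\right) = \frac{3}{19}$)
$- 236 \left(202 + K{\left(20 \right)}\right) = - 236 \left(202 + \frac{3}{19}\right) = \left(-236\right) \frac{3841}{19} = - \frac{906476}{19}$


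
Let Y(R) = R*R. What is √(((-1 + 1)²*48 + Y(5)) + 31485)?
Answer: √31510 ≈ 177.51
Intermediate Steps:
Y(R) = R²
√(((-1 + 1)²*48 + Y(5)) + 31485) = √(((-1 + 1)²*48 + 5²) + 31485) = √((0²*48 + 25) + 31485) = √((0*48 + 25) + 31485) = √((0 + 25) + 31485) = √(25 + 31485) = √31510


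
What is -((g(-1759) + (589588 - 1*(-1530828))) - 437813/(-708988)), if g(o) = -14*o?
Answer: -1520809475309/708988 ≈ -2.1450e+6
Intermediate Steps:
-((g(-1759) + (589588 - 1*(-1530828))) - 437813/(-708988)) = -((-14*(-1759) + (589588 - 1*(-1530828))) - 437813/(-708988)) = -((24626 + (589588 + 1530828)) - 437813*(-1/708988)) = -((24626 + 2120416) + 437813/708988) = -(2145042 + 437813/708988) = -1*1520809475309/708988 = -1520809475309/708988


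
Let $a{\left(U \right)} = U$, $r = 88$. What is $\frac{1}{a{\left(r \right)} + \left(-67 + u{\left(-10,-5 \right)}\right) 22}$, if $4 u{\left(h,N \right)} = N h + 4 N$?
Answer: $- \frac{1}{1221} \approx -0.000819$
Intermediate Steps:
$u{\left(h,N \right)} = N + \frac{N h}{4}$ ($u{\left(h,N \right)} = \frac{N h + 4 N}{4} = \frac{4 N + N h}{4} = N + \frac{N h}{4}$)
$\frac{1}{a{\left(r \right)} + \left(-67 + u{\left(-10,-5 \right)}\right) 22} = \frac{1}{88 + \left(-67 + \frac{1}{4} \left(-5\right) \left(4 - 10\right)\right) 22} = \frac{1}{88 + \left(-67 + \frac{1}{4} \left(-5\right) \left(-6\right)\right) 22} = \frac{1}{88 + \left(-67 + \frac{15}{2}\right) 22} = \frac{1}{88 - 1309} = \frac{1}{-1221} = - \frac{1}{1221}$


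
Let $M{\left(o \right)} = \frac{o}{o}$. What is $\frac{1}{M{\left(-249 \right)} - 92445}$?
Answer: $- \frac{1}{92444} \approx -1.0817 \cdot 10^{-5}$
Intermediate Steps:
$M{\left(o \right)} = 1$
$\frac{1}{M{\left(-249 \right)} - 92445} = \frac{1}{1 - 92445} = \frac{1}{-92444} = - \frac{1}{92444}$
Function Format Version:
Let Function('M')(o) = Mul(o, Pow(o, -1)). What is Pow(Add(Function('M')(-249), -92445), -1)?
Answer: Rational(-1, 92444) ≈ -1.0817e-5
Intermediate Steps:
Function('M')(o) = 1
Pow(Add(Function('M')(-249), -92445), -1) = Pow(Add(1, -92445), -1) = Pow(-92444, -1) = Rational(-1, 92444)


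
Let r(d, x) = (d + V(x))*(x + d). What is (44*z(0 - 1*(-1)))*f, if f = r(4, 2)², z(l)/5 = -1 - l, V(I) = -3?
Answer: -15840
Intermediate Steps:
r(d, x) = (-3 + d)*(d + x) (r(d, x) = (d - 3)*(x + d) = (-3 + d)*(d + x))
z(l) = -5 - 5*l (z(l) = 5*(-1 - l) = -5 - 5*l)
f = 36 (f = (4² - 3*4 - 3*2 + 4*2)² = (16 - 12 - 6 + 8)² = 6² = 36)
(44*z(0 - 1*(-1)))*f = (44*(-5 - 5*(0 - 1*(-1))))*36 = (44*(-5 - 5*(0 + 1)))*36 = (44*(-5 - 5*1))*36 = (44*(-5 - 5))*36 = (44*(-10))*36 = -440*36 = -15840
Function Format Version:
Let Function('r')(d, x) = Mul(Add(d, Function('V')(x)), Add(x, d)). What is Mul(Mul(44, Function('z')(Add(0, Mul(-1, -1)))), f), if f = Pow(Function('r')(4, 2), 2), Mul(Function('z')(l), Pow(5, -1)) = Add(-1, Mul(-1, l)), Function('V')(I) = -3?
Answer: -15840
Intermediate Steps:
Function('r')(d, x) = Mul(Add(-3, d), Add(d, x)) (Function('r')(d, x) = Mul(Add(d, -3), Add(x, d)) = Mul(Add(-3, d), Add(d, x)))
Function('z')(l) = Add(-5, Mul(-5, l)) (Function('z')(l) = Mul(5, Add(-1, Mul(-1, l))) = Add(-5, Mul(-5, l)))
f = 36 (f = Pow(Add(Pow(4, 2), Mul(-3, 4), Mul(-3, 2), Mul(4, 2)), 2) = Pow(Add(16, -12, -6, 8), 2) = Pow(6, 2) = 36)
Mul(Mul(44, Function('z')(Add(0, Mul(-1, -1)))), f) = Mul(Mul(44, Add(-5, Mul(-5, Add(0, Mul(-1, -1))))), 36) = Mul(Mul(44, Add(-5, Mul(-5, Add(0, 1)))), 36) = Mul(Mul(44, Add(-5, Mul(-5, 1))), 36) = Mul(Mul(44, Add(-5, -5)), 36) = Mul(Mul(44, -10), 36) = Mul(-440, 36) = -15840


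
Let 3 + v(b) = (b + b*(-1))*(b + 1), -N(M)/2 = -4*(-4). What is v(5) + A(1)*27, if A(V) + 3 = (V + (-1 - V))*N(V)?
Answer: 780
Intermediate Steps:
N(M) = -32 (N(M) = -(-8)*(-4) = -2*16 = -32)
v(b) = -3 (v(b) = -3 + (b + b*(-1))*(b + 1) = -3 + (b - b)*(1 + b) = -3 + 0*(1 + b) = -3 + 0 = -3)
A(V) = 29 (A(V) = -3 + (V + (-1 - V))*(-32) = -3 - 1*(-32) = -3 + 32 = 29)
v(5) + A(1)*27 = -3 + 29*27 = -3 + 783 = 780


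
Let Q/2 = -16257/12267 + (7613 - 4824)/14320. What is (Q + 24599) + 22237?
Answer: 1371162616781/29277240 ≈ 46834.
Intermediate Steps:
Q = -66195859/29277240 (Q = 2*(-16257/12267 + (7613 - 4824)/14320) = 2*(-16257*1/12267 + 2789*(1/14320)) = 2*(-5419/4089 + 2789/14320) = 2*(-66195859/58554480) = -66195859/29277240 ≈ -2.2610)
(Q + 24599) + 22237 = (-66195859/29277240 + 24599) + 22237 = 720124630901/29277240 + 22237 = 1371162616781/29277240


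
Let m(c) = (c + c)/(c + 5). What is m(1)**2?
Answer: 1/9 ≈ 0.11111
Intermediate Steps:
m(c) = 2*c/(5 + c) (m(c) = (2*c)/(5 + c) = 2*c/(5 + c))
m(1)**2 = (2*1/(5 + 1))**2 = (2*1/6)**2 = (2*1*(1/6))**2 = (1/3)**2 = 1/9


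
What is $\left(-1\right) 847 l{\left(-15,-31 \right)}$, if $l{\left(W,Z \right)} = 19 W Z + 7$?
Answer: $-7489174$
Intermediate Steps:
$l{\left(W,Z \right)} = 7 + 19 W Z$ ($l{\left(W,Z \right)} = 19 W Z + 7 = 7 + 19 W Z$)
$\left(-1\right) 847 l{\left(-15,-31 \right)} = \left(-1\right) 847 \left(7 + 19 \left(-15\right) \left(-31\right)\right) = - 847 \left(7 + 8835\right) = \left(-847\right) 8842 = -7489174$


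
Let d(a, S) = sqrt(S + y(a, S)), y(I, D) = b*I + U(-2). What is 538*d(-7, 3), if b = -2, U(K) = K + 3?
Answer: 1614*sqrt(2) ≈ 2282.5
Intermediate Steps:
U(K) = 3 + K
y(I, D) = 1 - 2*I (y(I, D) = -2*I + (3 - 2) = -2*I + 1 = 1 - 2*I)
d(a, S) = sqrt(1 + S - 2*a) (d(a, S) = sqrt(S + (1 - 2*a)) = sqrt(1 + S - 2*a))
538*d(-7, 3) = 538*sqrt(1 + 3 - 2*(-7)) = 538*sqrt(1 + 3 + 14) = 538*sqrt(18) = 538*(3*sqrt(2)) = 1614*sqrt(2)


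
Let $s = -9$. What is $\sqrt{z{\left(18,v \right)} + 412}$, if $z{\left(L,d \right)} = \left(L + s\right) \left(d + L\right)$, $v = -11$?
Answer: $5 \sqrt{19} \approx 21.794$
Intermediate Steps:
$z{\left(L,d \right)} = \left(-9 + L\right) \left(L + d\right)$ ($z{\left(L,d \right)} = \left(L - 9\right) \left(d + L\right) = \left(-9 + L\right) \left(L + d\right)$)
$\sqrt{z{\left(18,v \right)} + 412} = \sqrt{\left(18^{2} - 162 - -99 + 18 \left(-11\right)\right) + 412} = \sqrt{\left(324 - 162 + 99 - 198\right) + 412} = \sqrt{63 + 412} = \sqrt{475} = 5 \sqrt{19}$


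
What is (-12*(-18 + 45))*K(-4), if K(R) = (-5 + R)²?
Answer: -26244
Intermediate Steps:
(-12*(-18 + 45))*K(-4) = (-12*(-18 + 45))*(-5 - 4)² = -12*27*(-9)² = -324*81 = -26244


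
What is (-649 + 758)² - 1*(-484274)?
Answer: 496155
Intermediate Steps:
(-649 + 758)² - 1*(-484274) = 109² + 484274 = 11881 + 484274 = 496155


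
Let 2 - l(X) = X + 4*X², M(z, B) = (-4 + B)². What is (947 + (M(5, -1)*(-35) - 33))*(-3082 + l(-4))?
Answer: -122460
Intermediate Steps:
l(X) = 2 - X - 4*X² (l(X) = 2 - (X + 4*X²) = 2 + (-X - 4*X²) = 2 - X - 4*X²)
(947 + (M(5, -1)*(-35) - 33))*(-3082 + l(-4)) = (947 + ((-4 - 1)²*(-35) - 33))*(-3082 + (2 - 1*(-4) - 4*(-4)²)) = (947 + ((-5)²*(-35) - 33))*(-3082 + (2 + 4 - 4*16)) = (947 + (25*(-35) - 33))*(-3082 + (2 + 4 - 64)) = (947 + (-875 - 33))*(-3082 - 58) = (947 - 908)*(-3140) = 39*(-3140) = -122460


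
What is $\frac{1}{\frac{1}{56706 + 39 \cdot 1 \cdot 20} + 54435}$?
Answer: $\frac{57486}{3129250411} \approx 1.8371 \cdot 10^{-5}$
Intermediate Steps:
$\frac{1}{\frac{1}{56706 + 39 \cdot 1 \cdot 20} + 54435} = \frac{1}{\frac{1}{56706 + 39 \cdot 20} + 54435} = \frac{1}{\frac{1}{56706 + 780} + 54435} = \frac{1}{\frac{1}{57486} + 54435} = \frac{1}{\frac{3129250411}{57486}} = \frac{57486}{3129250411}$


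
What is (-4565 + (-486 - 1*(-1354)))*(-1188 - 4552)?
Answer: 21220780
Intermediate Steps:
(-4565 + (-486 - 1*(-1354)))*(-1188 - 4552) = (-4565 + (-486 + 1354))*(-5740) = (-4565 + 868)*(-5740) = -3697*(-5740) = 21220780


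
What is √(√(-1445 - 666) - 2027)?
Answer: √(-2027 + I*√2111) ≈ 0.5102 + 45.025*I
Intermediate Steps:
√(√(-1445 - 666) - 2027) = √(√(-2111) - 2027) = √(I*√2111 - 2027) = √(-2027 + I*√2111)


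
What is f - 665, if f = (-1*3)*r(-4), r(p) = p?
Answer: -653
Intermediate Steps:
f = 12 (f = -1*3*(-4) = -3*(-4) = 12)
f - 665 = 12 - 665 = -653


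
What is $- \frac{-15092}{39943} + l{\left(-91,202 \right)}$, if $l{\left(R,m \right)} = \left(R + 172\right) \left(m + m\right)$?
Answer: $\frac{1307109824}{39943} \approx 32724.0$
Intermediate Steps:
$l{\left(R,m \right)} = 2 m \left(172 + R\right)$ ($l{\left(R,m \right)} = \left(172 + R\right) 2 m = 2 m \left(172 + R\right)$)
$- \frac{-15092}{39943} + l{\left(-91,202 \right)} = - \frac{-15092}{39943} + 2 \cdot 202 \left(172 - 91\right) = - \frac{-15092}{39943} + 2 \cdot 202 \cdot 81 = \left(-1\right) \left(- \frac{15092}{39943}\right) + 32724 = \frac{15092}{39943} + 32724 = \frac{1307109824}{39943}$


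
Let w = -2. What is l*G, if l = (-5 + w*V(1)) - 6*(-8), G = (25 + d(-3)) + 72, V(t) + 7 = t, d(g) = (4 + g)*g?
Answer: 5170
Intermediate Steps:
d(g) = g*(4 + g)
V(t) = -7 + t
G = 94 (G = (25 - 3*(4 - 3)) + 72 = (25 - 3*1) + 72 = (25 - 3) + 72 = 22 + 72 = 94)
l = 55 (l = (-5 - 2*(-7 + 1)) - 6*(-8) = (-5 - 2*(-6)) + 48 = (-5 + 12) + 48 = 7 + 48 = 55)
l*G = 55*94 = 5170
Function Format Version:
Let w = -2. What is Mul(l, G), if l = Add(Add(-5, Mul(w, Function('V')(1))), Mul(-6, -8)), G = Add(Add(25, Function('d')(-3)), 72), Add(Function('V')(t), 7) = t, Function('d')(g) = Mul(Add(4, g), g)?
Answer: 5170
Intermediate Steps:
Function('d')(g) = Mul(g, Add(4, g))
Function('V')(t) = Add(-7, t)
G = 94 (G = Add(Add(25, Mul(-3, Add(4, -3))), 72) = Add(Add(25, Mul(-3, 1)), 72) = Add(Add(25, -3), 72) = Add(22, 72) = 94)
l = 55 (l = Add(Add(-5, Mul(-2, Add(-7, 1))), Mul(-6, -8)) = Add(Add(-5, Mul(-2, -6)), 48) = Add(Add(-5, 12), 48) = Add(7, 48) = 55)
Mul(l, G) = Mul(55, 94) = 5170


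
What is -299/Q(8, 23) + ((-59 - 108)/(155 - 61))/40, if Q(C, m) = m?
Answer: -49047/3760 ≈ -13.044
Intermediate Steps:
-299/Q(8, 23) + ((-59 - 108)/(155 - 61))/40 = -299/23 + ((-59 - 108)/(155 - 61))/40 = -299*1/23 - 167/94*(1/40) = -13 - 167*1/94*(1/40) = -13 - 167/94*1/40 = -13 - 167/3760 = -49047/3760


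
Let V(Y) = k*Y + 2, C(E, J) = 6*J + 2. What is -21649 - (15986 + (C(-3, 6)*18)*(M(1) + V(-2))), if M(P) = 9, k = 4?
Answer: -39687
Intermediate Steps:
C(E, J) = 2 + 6*J
V(Y) = 2 + 4*Y (V(Y) = 4*Y + 2 = 2 + 4*Y)
-21649 - (15986 + (C(-3, 6)*18)*(M(1) + V(-2))) = -21649 - (15986 + ((2 + 6*6)*18)*(9 + (2 + 4*(-2)))) = -21649 - (15986 + ((2 + 36)*18)*(9 + (2 - 8))) = -21649 - (15986 + (38*18)*(9 - 6)) = -21649 - (15986 + 684*3) = -21649 - (15986 + 2052) = -21649 - 1*18038 = -21649 - 18038 = -39687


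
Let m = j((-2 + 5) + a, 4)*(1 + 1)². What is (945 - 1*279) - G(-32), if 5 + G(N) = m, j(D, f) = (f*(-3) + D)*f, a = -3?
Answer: 863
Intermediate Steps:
j(D, f) = f*(D - 3*f) (j(D, f) = (-3*f + D)*f = (D - 3*f)*f = f*(D - 3*f))
m = -192 (m = (4*(((-2 + 5) - 3) - 3*4))*(1 + 1)² = (4*((3 - 3) - 12))*2² = (4*(0 - 12))*4 = (4*(-12))*4 = -48*4 = -192)
G(N) = -197 (G(N) = -5 - 192 = -197)
(945 - 1*279) - G(-32) = (945 - 1*279) - 1*(-197) = (945 - 279) + 197 = 666 + 197 = 863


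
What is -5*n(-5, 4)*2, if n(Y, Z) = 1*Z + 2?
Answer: -60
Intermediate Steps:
n(Y, Z) = 2 + Z (n(Y, Z) = Z + 2 = 2 + Z)
-5*n(-5, 4)*2 = -5*(2 + 4)*2 = -5*6*2 = -30*2 = -60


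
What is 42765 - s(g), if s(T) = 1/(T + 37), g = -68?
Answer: 1325716/31 ≈ 42765.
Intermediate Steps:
s(T) = 1/(37 + T)
42765 - s(g) = 42765 - 1/(37 - 68) = 42765 - 1/(-31) = 42765 - 1*(-1/31) = 42765 + 1/31 = 1325716/31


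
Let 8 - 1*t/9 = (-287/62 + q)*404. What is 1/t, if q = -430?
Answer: 31/48991878 ≈ 6.3276e-7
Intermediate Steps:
t = 48991878/31 (t = 72 - 9*(-287/62 - 430)*404 = 72 - (-242523)*404/62 = 72 - 9*(-5443294/31) = 72 + 48989646/31 = 48991878/31 ≈ 1.5804e+6)
1/t = 1/(48991878/31) = 31/48991878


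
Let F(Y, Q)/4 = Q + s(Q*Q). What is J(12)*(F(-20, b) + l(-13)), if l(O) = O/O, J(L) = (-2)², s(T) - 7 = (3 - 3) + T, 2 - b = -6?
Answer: 1268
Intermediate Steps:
b = 8 (b = 2 - 1*(-6) = 2 + 6 = 8)
s(T) = 7 + T (s(T) = 7 + ((3 - 3) + T) = 7 + (0 + T) = 7 + T)
F(Y, Q) = 28 + 4*Q + 4*Q² (F(Y, Q) = 4*(Q + (7 + Q*Q)) = 4*(Q + (7 + Q²)) = 4*(7 + Q + Q²) = 28 + 4*Q + 4*Q²)
J(L) = 4
l(O) = 1
J(12)*(F(-20, b) + l(-13)) = 4*((28 + 4*8 + 4*8²) + 1) = 4*((28 + 32 + 4*64) + 1) = 4*((28 + 32 + 256) + 1) = 4*(316 + 1) = 4*317 = 1268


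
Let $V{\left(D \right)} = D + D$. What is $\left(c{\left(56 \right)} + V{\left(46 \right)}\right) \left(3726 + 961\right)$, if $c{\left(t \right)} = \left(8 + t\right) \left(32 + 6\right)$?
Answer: $11829988$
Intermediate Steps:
$V{\left(D \right)} = 2 D$
$c{\left(t \right)} = 304 + 38 t$ ($c{\left(t \right)} = \left(8 + t\right) 38 = 304 + 38 t$)
$\left(c{\left(56 \right)} + V{\left(46 \right)}\right) \left(3726 + 961\right) = \left(\left(304 + 38 \cdot 56\right) + 2 \cdot 46\right) \left(3726 + 961\right) = \left(\left(304 + 2128\right) + 92\right) 4687 = \left(2432 + 92\right) 4687 = 2524 \cdot 4687 = 11829988$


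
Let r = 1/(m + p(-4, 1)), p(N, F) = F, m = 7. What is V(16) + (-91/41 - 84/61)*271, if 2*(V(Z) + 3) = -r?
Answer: -39124869/40016 ≈ -977.73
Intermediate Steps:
r = ⅛ (r = 1/(7 + 1) = 1/8 = ⅛ ≈ 0.12500)
V(Z) = -49/16 (V(Z) = -3 + (-1*⅛)/2 = -3 + (½)*(-⅛) = -3 - 1/16 = -49/16)
V(16) + (-91/41 - 84/61)*271 = -49/16 + (-91/41 - 84/61)*271 = -49/16 - 8995/2501*271 = -49/16 - 2437645/2501 = -39124869/40016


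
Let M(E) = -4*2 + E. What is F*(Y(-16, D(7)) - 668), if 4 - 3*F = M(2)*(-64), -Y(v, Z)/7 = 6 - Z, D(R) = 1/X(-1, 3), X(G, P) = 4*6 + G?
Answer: 2067580/23 ≈ 89895.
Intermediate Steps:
X(G, P) = 24 + G
M(E) = -8 + E
D(R) = 1/23 (D(R) = 1/(24 - 1) = 1/23)
Y(v, Z) = -42 + 7*Z (Y(v, Z) = -7*(6 - Z) = -42 + 7*Z)
F = -380/3 (F = 4/3 - (-8 + 2)*(-64)/3 = 4/3 - (-2)*(-64) = 4/3 - ⅓*384 = 4/3 - 128 = -380/3 ≈ -126.67)
F*(Y(-16, D(7)) - 668) = -380*((-42 + 7*(1/23)) - 668)/3 = -380*((-42 + 7/23) - 668)/3 = -380*(-959/23 - 668)/3 = -380/3*(-16323/23) = 2067580/23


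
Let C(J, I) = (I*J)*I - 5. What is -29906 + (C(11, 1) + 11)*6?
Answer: -29804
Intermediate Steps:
C(J, I) = -5 + J*I**2 (C(J, I) = J*I**2 - 5 = -5 + J*I**2)
-29906 + (C(11, 1) + 11)*6 = -29906 + ((-5 + 11*1**2) + 11)*6 = -29906 + ((-5 + 11*1) + 11)*6 = -29906 + ((-5 + 11) + 11)*6 = -29906 + (6 + 11)*6 = -29906 + 17*6 = -29906 + 102 = -29804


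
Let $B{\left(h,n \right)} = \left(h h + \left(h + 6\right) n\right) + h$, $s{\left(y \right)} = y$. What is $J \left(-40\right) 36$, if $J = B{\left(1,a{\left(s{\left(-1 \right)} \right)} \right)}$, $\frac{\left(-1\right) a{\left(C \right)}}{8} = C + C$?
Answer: $-164160$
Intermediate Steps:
$a{\left(C \right)} = - 16 C$ ($a{\left(C \right)} = - 8 \left(C + C\right) = - 8 \cdot 2 C = - 16 C$)
$B{\left(h,n \right)} = h + h^{2} + n \left(6 + h\right)$ ($B{\left(h,n \right)} = \left(h^{2} + \left(6 + h\right) n\right) + h = \left(h^{2} + n \left(6 + h\right)\right) + h = h + h^{2} + n \left(6 + h\right)$)
$J = 114$ ($J = 1 + 1^{2} + 6 \left(\left(-16\right) \left(-1\right)\right) + 1 \left(\left(-16\right) \left(-1\right)\right) = 1 + 1 + 6 \cdot 16 + 1 \cdot 16 = 1 + 1 + 96 + 16 = 114$)
$J \left(-40\right) 36 = 114 \left(-40\right) 36 = \left(-4560\right) 36 = -164160$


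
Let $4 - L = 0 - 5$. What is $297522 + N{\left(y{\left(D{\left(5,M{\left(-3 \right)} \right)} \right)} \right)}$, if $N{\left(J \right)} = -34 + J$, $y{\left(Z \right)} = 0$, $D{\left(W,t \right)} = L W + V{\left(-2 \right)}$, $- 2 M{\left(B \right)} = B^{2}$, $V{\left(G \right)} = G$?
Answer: $297488$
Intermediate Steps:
$L = 9$ ($L = 4 - \left(0 - 5\right) = 4 - -5 = 4 + 5 = 9$)
$M{\left(B \right)} = - \frac{B^{2}}{2}$
$D{\left(W,t \right)} = -2 + 9 W$ ($D{\left(W,t \right)} = 9 W - 2 = -2 + 9 W$)
$297522 + N{\left(y{\left(D{\left(5,M{\left(-3 \right)} \right)} \right)} \right)} = 297522 + \left(-34 + 0\right) = 297522 - 34 = 297488$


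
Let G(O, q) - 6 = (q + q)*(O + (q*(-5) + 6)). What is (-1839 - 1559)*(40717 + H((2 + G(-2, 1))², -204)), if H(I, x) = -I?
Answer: -138234038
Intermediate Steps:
G(O, q) = 6 + 2*q*(6 + O - 5*q) (G(O, q) = 6 + (q + q)*(O + (q*(-5) + 6)) = 6 + (2*q)*(O + (-5*q + 6)) = 6 + (2*q)*(O + (6 - 5*q)) = 6 + (2*q)*(6 + O - 5*q) = 6 + 2*q*(6 + O - 5*q))
(-1839 - 1559)*(40717 + H((2 + G(-2, 1))², -204)) = (-1839 - 1559)*(40717 - (2 + (6 - 10*1² + 12*1 + 2*(-2)*1))²) = -3398*(40717 - (2 + (6 - 10*1 + 12 - 4))²) = -3398*(40717 - (2 + (6 - 10 + 12 - 4))²) = -3398*(40717 - (2 + 4)²) = -3398*(40717 - 1*6²) = -3398*(40717 - 1*36) = -3398*(40717 - 36) = -3398*40681 = -138234038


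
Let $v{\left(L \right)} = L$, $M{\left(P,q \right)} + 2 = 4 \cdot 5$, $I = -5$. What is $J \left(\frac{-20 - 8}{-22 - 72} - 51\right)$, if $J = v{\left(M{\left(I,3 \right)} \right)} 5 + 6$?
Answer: $- \frac{228768}{47} \approx -4867.4$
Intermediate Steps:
$M{\left(P,q \right)} = 18$ ($M{\left(P,q \right)} = -2 + 4 \cdot 5 = -2 + 20 = 18$)
$J = 96$ ($J = 18 \cdot 5 + 6 = 90 + 6 = 96$)
$J \left(\frac{-20 - 8}{-22 - 72} - 51\right) = 96 \left(\frac{-20 - 8}{-22 - 72} - 51\right) = 96 \left(- \frac{28}{-94} - 51\right) = 96 \left(\left(-28\right) \left(- \frac{1}{94}\right) - 51\right) = 96 \left(\frac{14}{47} - 51\right) = 96 \left(- \frac{2383}{47}\right) = - \frac{228768}{47}$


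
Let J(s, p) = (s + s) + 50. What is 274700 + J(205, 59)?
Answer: 275160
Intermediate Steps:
J(s, p) = 50 + 2*s (J(s, p) = 2*s + 50 = 50 + 2*s)
274700 + J(205, 59) = 274700 + (50 + 2*205) = 274700 + (50 + 410) = 274700 + 460 = 275160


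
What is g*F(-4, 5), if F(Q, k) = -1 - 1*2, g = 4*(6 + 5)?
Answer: -132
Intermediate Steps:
g = 44 (g = 4*11 = 44)
F(Q, k) = -3 (F(Q, k) = -1 - 2 = -3)
g*F(-4, 5) = 44*(-3) = -132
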